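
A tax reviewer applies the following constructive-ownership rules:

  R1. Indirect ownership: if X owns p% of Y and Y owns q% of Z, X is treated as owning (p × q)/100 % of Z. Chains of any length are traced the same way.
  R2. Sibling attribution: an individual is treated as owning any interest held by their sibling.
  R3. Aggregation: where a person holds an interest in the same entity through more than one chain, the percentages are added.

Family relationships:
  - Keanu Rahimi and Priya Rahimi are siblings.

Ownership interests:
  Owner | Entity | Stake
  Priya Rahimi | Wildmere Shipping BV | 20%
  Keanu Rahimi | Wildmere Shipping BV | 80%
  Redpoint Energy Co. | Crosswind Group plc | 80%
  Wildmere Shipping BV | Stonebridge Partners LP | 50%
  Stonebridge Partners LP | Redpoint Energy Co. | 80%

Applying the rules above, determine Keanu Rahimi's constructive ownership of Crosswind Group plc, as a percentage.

32%

By sibling attribution (R2), Keanu Rahimi is treated as also owning Priya Rahimi's interest in Wildmere Shipping BV, giving 80% + 20% = 100%.
Chain via Wildmere Shipping BV → Stonebridge Partners LP → Redpoint Energy Co. (R1): 100% × 50% × 80% × 80% = 32% of Crosswind Group plc.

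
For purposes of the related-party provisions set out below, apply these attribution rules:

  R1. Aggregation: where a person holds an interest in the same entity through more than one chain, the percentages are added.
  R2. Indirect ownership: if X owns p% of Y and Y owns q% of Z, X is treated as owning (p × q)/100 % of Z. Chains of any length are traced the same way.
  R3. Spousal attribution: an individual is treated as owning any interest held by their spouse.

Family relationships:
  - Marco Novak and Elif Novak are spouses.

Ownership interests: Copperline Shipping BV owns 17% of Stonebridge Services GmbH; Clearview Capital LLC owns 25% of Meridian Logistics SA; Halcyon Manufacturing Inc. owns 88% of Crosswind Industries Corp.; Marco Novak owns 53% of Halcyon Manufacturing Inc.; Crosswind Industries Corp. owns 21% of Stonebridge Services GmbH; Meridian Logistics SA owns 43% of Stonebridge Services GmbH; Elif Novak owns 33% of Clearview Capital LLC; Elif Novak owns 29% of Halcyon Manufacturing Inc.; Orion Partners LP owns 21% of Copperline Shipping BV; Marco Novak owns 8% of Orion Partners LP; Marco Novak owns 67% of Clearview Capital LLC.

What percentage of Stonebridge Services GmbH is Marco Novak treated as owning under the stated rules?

By spousal attribution (R3), Marco Novak is treated as also owning Elif Novak's interest in Halcyon Manufacturing Inc, giving 53% + 29% = 82%.
By spousal attribution (R3), Marco Novak is treated as also owning Elif Novak's interest in Clearview Capital LLC, giving 67% + 33% = 100%.
Chain via Halcyon Manufacturing Inc. → Crosswind Industries Corp. (R2): 82% × 88% × 21% = 15.1536% of Stonebridge Services GmbH.
Chain via Orion Partners LP → Copperline Shipping BV (R2): 8% × 21% × 17% = 0.2856% of Stonebridge Services GmbH.
Chain via Clearview Capital LLC → Meridian Logistics SA (R2): 100% × 25% × 43% = 10.75% of Stonebridge Services GmbH.
Aggregating (R1): 15.1536% + 0.2856% + 10.75% = 26.1892%.

26.1892%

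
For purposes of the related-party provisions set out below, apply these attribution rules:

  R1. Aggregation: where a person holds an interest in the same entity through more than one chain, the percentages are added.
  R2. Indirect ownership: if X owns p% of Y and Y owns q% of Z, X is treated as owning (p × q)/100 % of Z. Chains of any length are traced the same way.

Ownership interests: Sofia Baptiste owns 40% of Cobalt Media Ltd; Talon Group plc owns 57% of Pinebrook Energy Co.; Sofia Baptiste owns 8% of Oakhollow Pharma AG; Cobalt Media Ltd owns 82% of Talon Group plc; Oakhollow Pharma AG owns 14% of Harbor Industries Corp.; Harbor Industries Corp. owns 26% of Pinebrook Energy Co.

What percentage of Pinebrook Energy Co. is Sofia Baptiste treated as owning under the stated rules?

Chain via Oakhollow Pharma AG → Harbor Industries Corp. (R2): 8% × 14% × 26% = 0.2912% of Pinebrook Energy Co.
Chain via Cobalt Media Ltd → Talon Group plc (R2): 40% × 82% × 57% = 18.696% of Pinebrook Energy Co.
Aggregating (R1): 0.2912% + 18.696% = 18.9872%.

18.9872%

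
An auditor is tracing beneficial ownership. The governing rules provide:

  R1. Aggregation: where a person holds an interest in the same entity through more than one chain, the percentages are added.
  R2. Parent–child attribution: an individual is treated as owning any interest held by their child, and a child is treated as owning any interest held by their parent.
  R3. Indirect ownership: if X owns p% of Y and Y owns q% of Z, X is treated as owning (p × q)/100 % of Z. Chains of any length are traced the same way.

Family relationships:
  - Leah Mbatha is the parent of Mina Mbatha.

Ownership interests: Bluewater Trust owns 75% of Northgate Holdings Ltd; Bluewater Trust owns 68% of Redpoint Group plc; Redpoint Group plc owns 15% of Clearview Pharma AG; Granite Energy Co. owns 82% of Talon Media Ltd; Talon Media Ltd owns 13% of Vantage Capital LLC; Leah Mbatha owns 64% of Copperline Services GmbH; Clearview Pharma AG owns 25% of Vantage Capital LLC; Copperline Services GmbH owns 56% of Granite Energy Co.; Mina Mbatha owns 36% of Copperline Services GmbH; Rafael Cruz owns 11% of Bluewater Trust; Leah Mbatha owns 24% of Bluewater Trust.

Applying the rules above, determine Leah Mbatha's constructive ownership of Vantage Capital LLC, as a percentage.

6.5816%

By parent–child attribution (R2), Leah Mbatha is treated as also owning Mina Mbatha's interest in Copperline Services GmbH, giving 64% + 36% = 100%.
Chain via Bluewater Trust → Redpoint Group plc → Clearview Pharma AG (R3): 24% × 68% × 15% × 25% = 0.612% of Vantage Capital LLC.
Chain via Copperline Services GmbH → Granite Energy Co. → Talon Media Ltd (R3): 100% × 56% × 82% × 13% = 5.9696% of Vantage Capital LLC.
Aggregating (R1): 0.612% + 5.9696% = 6.5816%.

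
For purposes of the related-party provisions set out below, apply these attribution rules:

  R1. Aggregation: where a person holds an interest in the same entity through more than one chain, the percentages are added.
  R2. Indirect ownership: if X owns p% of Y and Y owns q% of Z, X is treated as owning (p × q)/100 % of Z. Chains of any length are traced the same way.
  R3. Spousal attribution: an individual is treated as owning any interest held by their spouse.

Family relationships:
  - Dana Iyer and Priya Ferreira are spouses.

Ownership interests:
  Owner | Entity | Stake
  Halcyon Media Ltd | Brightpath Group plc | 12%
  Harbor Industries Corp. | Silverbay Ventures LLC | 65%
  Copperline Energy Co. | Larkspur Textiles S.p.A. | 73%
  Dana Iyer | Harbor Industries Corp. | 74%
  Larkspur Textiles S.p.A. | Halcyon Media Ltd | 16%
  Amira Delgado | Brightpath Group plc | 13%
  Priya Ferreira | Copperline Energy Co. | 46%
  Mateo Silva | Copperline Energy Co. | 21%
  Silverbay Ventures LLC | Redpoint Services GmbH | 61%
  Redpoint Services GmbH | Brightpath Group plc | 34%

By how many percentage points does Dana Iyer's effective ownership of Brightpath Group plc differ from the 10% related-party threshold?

0.620676

By spousal attribution (R3), Dana Iyer is treated as owning Priya Ferreira's 46% interest in Copperline Energy Co.
Chain via Harbor Industries Corp. → Silverbay Ventures LLC → Redpoint Services GmbH (R2): 74% × 65% × 61% × 34% = 9.97594% of Brightpath Group plc.
Chain via Copperline Energy Co. → Larkspur Textiles S.p.A. → Halcyon Media Ltd (R2): 46% × 73% × 16% × 12% = 0.644736% of Brightpath Group plc.
Aggregating (R1): 9.97594% + 0.644736% = 10.620676%.
10.620676% exceeds the 10% threshold by 0.620676 percentage points.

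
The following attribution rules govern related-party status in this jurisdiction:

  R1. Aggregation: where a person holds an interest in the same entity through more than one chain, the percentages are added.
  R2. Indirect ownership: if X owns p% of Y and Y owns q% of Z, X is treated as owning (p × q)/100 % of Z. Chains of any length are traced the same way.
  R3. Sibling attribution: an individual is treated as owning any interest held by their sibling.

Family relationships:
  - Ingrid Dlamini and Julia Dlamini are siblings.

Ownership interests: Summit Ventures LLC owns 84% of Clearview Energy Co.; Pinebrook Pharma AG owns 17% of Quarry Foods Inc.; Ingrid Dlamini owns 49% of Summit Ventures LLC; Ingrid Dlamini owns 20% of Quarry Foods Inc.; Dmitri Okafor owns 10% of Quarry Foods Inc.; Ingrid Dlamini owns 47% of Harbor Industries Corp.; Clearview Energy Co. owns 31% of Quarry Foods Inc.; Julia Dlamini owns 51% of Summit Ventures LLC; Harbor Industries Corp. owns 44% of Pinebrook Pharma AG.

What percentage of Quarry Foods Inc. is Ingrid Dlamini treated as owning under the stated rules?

49.5556%

By sibling attribution (R3), Ingrid Dlamini is treated as also owning Julia Dlamini's interest in Summit Ventures LLC, giving 49% + 51% = 100%.
Chain via Summit Ventures LLC → Clearview Energy Co. (R2): 100% × 84% × 31% = 26.04% of Quarry Foods Inc.
Chain via Harbor Industries Corp. → Pinebrook Pharma AG (R2): 47% × 44% × 17% = 3.5156% of Quarry Foods Inc.
Direct interest in Quarry Foods Inc: 20%.
Aggregating (R1): 26.04% + 3.5156% + 20% = 49.5556%.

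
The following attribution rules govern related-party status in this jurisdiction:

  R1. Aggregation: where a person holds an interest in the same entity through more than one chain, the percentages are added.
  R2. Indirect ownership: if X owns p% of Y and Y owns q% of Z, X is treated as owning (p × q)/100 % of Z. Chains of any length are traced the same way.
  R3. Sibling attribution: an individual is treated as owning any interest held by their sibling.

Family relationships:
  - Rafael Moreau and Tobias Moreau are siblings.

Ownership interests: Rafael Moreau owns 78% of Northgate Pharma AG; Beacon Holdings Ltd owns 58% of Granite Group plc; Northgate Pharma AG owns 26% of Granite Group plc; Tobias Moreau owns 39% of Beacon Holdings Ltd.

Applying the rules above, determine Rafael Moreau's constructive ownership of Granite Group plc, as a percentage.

42.9%

By sibling attribution (R3), Rafael Moreau is treated as owning Tobias Moreau's 39% interest in Beacon Holdings Ltd.
Chain via Northgate Pharma AG (R2): 78% × 26% = 20.28% of Granite Group plc.
Chain via Beacon Holdings Ltd (R2): 39% × 58% = 22.62% of Granite Group plc.
Aggregating (R1): 20.28% + 22.62% = 42.9%.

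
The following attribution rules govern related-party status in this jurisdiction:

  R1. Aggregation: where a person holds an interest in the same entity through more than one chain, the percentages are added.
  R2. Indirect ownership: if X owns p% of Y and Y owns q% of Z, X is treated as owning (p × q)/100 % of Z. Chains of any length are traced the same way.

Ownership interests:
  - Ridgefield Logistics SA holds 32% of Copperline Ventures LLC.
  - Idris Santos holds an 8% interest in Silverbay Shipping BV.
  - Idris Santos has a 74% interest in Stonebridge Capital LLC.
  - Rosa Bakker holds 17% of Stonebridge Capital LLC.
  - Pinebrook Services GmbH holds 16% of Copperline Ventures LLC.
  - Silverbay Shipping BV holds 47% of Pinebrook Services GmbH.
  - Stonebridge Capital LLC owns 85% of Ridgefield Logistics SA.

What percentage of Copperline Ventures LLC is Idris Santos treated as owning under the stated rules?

Chain via Silverbay Shipping BV → Pinebrook Services GmbH (R2): 8% × 47% × 16% = 0.6016% of Copperline Ventures LLC.
Chain via Stonebridge Capital LLC → Ridgefield Logistics SA (R2): 74% × 85% × 32% = 20.128% of Copperline Ventures LLC.
Aggregating (R1): 0.6016% + 20.128% = 20.7296%.

20.7296%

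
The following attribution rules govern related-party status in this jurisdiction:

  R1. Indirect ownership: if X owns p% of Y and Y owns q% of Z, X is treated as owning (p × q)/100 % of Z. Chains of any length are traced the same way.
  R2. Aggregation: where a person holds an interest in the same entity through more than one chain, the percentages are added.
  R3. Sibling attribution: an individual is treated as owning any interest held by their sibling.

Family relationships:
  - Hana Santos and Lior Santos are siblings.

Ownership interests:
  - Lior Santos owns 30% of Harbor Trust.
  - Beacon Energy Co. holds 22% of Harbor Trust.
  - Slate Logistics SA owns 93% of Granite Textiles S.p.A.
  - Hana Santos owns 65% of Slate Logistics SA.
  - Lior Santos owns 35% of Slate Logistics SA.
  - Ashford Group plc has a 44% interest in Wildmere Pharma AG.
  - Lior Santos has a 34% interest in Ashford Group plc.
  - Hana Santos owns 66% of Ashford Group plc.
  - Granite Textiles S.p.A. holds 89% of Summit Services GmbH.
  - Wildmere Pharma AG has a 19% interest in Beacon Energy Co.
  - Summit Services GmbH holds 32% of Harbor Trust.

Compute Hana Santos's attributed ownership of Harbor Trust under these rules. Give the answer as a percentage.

By sibling attribution (R3), Hana Santos is treated as also owning Lior Santos's interest in Ashford Group plc, giving 66% + 34% = 100%.
By sibling attribution (R3), Hana Santos is treated as also owning Lior Santos's interest in Slate Logistics SA, giving 65% + 35% = 100%.
By sibling attribution (R3), Hana Santos is treated as owning Lior Santos's 30% interest in Harbor Trust.
Chain via Ashford Group plc → Wildmere Pharma AG → Beacon Energy Co. (R1): 100% × 44% × 19% × 22% = 1.8392% of Harbor Trust.
Chain via Slate Logistics SA → Granite Textiles S.p.A. → Summit Services GmbH (R1): 100% × 93% × 89% × 32% = 26.4864% of Harbor Trust.
Direct interest in Harbor Trust: 30%.
Aggregating (R2): 1.8392% + 26.4864% + 30% = 58.3256%.

58.3256%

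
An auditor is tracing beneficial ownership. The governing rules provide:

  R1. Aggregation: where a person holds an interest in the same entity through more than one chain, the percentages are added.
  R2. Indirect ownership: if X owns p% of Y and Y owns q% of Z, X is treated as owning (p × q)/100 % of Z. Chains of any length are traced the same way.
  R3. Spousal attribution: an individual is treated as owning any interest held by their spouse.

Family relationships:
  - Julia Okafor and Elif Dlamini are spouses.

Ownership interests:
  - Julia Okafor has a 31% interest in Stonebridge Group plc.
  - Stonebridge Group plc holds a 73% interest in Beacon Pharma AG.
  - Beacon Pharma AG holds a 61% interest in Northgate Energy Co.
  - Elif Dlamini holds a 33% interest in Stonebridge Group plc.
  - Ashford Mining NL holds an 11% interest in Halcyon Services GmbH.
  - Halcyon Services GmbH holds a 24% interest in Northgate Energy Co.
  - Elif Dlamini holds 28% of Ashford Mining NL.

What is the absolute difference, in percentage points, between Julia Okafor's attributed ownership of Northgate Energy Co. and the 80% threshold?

By spousal attribution (R3), Julia Okafor is treated as also owning Elif Dlamini's interest in Stonebridge Group plc, giving 31% + 33% = 64%.
By spousal attribution (R3), Julia Okafor is treated as owning Elif Dlamini's 28% interest in Ashford Mining NL.
Chain via Stonebridge Group plc → Beacon Pharma AG (R2): 64% × 73% × 61% = 28.4992% of Northgate Energy Co.
Chain via Ashford Mining NL → Halcyon Services GmbH (R2): 28% × 11% × 24% = 0.7392% of Northgate Energy Co.
Aggregating (R1): 28.4992% + 0.7392% = 29.2384%.
29.2384% falls short of the 80% threshold by 50.7616 percentage points.

50.7616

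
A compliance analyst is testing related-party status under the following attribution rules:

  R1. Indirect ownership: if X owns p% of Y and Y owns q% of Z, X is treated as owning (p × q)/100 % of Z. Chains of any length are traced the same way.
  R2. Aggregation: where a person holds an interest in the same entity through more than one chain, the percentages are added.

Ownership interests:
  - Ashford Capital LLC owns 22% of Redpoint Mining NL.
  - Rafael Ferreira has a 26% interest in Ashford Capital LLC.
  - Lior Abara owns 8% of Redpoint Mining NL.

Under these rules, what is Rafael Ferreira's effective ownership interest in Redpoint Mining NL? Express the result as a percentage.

5.72%

Chain via Ashford Capital LLC (R1): 26% × 22% = 5.72% of Redpoint Mining NL.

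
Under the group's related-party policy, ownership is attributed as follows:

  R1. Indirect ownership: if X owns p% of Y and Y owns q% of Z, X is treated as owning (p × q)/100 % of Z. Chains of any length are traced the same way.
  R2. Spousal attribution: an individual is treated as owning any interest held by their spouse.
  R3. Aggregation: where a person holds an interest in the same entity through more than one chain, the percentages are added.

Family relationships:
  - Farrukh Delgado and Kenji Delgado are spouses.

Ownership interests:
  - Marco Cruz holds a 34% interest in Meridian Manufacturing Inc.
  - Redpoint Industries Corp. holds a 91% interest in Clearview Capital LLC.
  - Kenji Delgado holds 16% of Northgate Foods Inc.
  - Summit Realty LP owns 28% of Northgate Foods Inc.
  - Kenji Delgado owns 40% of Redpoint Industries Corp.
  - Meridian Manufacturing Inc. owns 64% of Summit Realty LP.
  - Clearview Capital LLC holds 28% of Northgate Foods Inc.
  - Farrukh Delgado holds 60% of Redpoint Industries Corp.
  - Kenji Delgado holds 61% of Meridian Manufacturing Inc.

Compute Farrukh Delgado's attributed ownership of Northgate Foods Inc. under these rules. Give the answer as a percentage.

52.4112%

By spousal attribution (R2), Farrukh Delgado is treated as also owning Kenji Delgado's interest in Redpoint Industries Corp, giving 60% + 40% = 100%.
By spousal attribution (R2), Farrukh Delgado is treated as owning Kenji Delgado's 61% interest in Meridian Manufacturing Inc.
By spousal attribution (R2), Farrukh Delgado is treated as owning Kenji Delgado's 16% interest in Northgate Foods Inc.
Chain via Redpoint Industries Corp. → Clearview Capital LLC (R1): 100% × 91% × 28% = 25.48% of Northgate Foods Inc.
Chain via Meridian Manufacturing Inc. → Summit Realty LP (R1): 61% × 64% × 28% = 10.9312% of Northgate Foods Inc.
Direct interest in Northgate Foods Inc: 16%.
Aggregating (R3): 25.48% + 10.9312% + 16% = 52.4112%.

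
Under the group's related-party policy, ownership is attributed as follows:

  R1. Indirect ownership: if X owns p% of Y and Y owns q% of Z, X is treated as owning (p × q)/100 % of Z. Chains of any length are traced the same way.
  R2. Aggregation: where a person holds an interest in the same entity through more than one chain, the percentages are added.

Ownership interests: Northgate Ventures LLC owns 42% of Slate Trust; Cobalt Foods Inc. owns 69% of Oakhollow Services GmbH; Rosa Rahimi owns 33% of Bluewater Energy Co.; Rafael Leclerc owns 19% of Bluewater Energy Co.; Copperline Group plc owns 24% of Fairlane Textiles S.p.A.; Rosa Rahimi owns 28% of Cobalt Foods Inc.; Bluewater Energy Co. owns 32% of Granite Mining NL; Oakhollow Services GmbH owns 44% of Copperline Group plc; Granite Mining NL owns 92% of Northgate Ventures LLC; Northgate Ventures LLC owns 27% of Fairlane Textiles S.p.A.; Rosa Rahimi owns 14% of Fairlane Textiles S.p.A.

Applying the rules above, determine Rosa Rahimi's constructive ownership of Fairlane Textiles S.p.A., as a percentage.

Chain via Cobalt Foods Inc. → Oakhollow Services GmbH → Copperline Group plc (R1): 28% × 69% × 44% × 24% = 2.040192% of Fairlane Textiles S.p.A.
Chain via Bluewater Energy Co. → Granite Mining NL → Northgate Ventures LLC (R1): 33% × 32% × 92% × 27% = 2.623104% of Fairlane Textiles S.p.A.
Direct interest in Fairlane Textiles S.p.A: 14%.
Aggregating (R2): 2.040192% + 2.623104% + 14% = 18.663296%.

18.663296%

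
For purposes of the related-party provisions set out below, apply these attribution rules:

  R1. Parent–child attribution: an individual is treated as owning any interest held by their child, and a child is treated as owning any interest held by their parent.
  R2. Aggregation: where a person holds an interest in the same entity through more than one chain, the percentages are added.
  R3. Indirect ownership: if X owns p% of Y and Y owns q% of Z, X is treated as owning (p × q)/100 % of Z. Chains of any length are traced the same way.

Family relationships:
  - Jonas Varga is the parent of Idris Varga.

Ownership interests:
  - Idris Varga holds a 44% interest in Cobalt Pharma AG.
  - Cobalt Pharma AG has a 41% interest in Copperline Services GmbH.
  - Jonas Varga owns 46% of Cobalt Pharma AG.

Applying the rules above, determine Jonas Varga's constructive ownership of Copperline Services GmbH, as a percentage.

By parent–child attribution (R1), Jonas Varga is treated as also owning Idris Varga's interest in Cobalt Pharma AG, giving 46% + 44% = 90%.
Chain via Cobalt Pharma AG (R3): 90% × 41% = 36.9% of Copperline Services GmbH.

36.9%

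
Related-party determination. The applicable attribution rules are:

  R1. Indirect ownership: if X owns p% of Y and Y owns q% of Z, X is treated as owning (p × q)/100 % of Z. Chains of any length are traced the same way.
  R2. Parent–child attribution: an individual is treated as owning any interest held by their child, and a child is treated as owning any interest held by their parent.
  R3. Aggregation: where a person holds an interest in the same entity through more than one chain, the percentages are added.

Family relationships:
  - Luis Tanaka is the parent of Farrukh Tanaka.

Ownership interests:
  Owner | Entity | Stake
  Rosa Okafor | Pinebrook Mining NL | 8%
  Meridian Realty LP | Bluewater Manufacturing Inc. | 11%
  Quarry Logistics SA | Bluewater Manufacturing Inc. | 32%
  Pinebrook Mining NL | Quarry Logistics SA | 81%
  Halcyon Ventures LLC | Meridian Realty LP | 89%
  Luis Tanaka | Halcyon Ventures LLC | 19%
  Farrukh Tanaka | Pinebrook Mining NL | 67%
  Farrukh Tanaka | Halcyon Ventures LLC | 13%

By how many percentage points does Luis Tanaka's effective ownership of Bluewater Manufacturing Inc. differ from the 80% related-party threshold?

59.5008

By parent–child attribution (R2), Luis Tanaka is treated as also owning Farrukh Tanaka's interest in Halcyon Ventures LLC, giving 19% + 13% = 32%.
By parent–child attribution (R2), Luis Tanaka is treated as owning Farrukh Tanaka's 67% interest in Pinebrook Mining NL.
Chain via Halcyon Ventures LLC → Meridian Realty LP (R1): 32% × 89% × 11% = 3.1328% of Bluewater Manufacturing Inc.
Chain via Pinebrook Mining NL → Quarry Logistics SA (R1): 67% × 81% × 32% = 17.3664% of Bluewater Manufacturing Inc.
Aggregating (R3): 3.1328% + 17.3664% = 20.4992%.
20.4992% falls short of the 80% threshold by 59.5008 percentage points.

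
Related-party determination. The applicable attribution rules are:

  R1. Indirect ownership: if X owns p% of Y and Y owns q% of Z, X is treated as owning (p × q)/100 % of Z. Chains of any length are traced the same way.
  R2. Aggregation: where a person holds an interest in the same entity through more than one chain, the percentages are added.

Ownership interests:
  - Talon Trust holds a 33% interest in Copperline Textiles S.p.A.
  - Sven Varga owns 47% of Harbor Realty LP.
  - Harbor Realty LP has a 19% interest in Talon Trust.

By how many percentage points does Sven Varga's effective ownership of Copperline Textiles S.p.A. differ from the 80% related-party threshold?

77.0531

Chain via Harbor Realty LP → Talon Trust (R1): 47% × 19% × 33% = 2.9469% of Copperline Textiles S.p.A.
2.9469% falls short of the 80% threshold by 77.0531 percentage points.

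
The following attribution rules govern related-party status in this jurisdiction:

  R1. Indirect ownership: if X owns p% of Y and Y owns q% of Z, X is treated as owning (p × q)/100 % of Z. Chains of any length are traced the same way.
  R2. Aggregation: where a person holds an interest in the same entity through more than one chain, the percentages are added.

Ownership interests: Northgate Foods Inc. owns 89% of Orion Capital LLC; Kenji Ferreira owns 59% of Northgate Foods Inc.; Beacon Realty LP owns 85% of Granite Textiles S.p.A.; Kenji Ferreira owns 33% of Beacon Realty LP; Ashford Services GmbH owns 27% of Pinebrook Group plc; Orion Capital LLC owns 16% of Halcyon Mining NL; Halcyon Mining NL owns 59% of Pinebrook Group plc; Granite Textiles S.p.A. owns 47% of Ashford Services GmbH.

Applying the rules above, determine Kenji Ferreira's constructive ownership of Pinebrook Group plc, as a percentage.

8.516489%

Chain via Beacon Realty LP → Granite Textiles S.p.A. → Ashford Services GmbH (R1): 33% × 85% × 47% × 27% = 3.559545% of Pinebrook Group plc.
Chain via Northgate Foods Inc. → Orion Capital LLC → Halcyon Mining NL (R1): 59% × 89% × 16% × 59% = 4.956944% of Pinebrook Group plc.
Aggregating (R2): 3.559545% + 4.956944% = 8.516489%.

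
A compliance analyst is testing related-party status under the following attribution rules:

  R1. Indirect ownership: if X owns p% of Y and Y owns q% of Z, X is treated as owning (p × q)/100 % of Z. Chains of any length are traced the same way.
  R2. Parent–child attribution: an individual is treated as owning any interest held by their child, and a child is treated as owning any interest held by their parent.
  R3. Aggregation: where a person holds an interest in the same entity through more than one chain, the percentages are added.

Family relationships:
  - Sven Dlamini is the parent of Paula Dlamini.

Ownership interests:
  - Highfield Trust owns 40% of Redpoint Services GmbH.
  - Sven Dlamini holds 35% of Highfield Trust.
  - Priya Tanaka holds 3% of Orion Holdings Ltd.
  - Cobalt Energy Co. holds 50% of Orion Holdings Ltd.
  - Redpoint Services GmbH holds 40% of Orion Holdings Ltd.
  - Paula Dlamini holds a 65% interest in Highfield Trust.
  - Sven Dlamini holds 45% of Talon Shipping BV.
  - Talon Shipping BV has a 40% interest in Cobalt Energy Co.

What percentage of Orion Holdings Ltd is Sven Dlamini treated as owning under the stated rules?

By parent–child attribution (R2), Sven Dlamini is treated as also owning Paula Dlamini's interest in Highfield Trust, giving 35% + 65% = 100%.
Chain via Highfield Trust → Redpoint Services GmbH (R1): 100% × 40% × 40% = 16% of Orion Holdings Ltd.
Chain via Talon Shipping BV → Cobalt Energy Co. (R1): 45% × 40% × 50% = 9% of Orion Holdings Ltd.
Aggregating (R3): 16% + 9% = 25%.

25%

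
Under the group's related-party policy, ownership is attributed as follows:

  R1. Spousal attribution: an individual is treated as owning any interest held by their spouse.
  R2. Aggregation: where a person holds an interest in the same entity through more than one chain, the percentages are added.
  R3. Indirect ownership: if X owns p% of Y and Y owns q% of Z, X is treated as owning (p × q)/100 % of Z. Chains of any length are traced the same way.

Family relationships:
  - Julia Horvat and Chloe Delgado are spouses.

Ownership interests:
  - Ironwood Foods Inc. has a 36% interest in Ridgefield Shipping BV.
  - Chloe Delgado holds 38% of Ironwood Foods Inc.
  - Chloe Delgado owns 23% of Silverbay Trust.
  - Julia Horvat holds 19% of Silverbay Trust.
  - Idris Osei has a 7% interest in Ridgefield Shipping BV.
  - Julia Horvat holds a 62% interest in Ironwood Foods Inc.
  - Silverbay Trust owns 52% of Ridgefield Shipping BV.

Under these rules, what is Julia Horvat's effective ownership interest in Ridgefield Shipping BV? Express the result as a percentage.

By spousal attribution (R1), Julia Horvat is treated as also owning Chloe Delgado's interest in Silverbay Trust, giving 19% + 23% = 42%.
By spousal attribution (R1), Julia Horvat is treated as also owning Chloe Delgado's interest in Ironwood Foods Inc, giving 62% + 38% = 100%.
Chain via Silverbay Trust (R3): 42% × 52% = 21.84% of Ridgefield Shipping BV.
Chain via Ironwood Foods Inc. (R3): 100% × 36% = 36% of Ridgefield Shipping BV.
Aggregating (R2): 21.84% + 36% = 57.84%.

57.84%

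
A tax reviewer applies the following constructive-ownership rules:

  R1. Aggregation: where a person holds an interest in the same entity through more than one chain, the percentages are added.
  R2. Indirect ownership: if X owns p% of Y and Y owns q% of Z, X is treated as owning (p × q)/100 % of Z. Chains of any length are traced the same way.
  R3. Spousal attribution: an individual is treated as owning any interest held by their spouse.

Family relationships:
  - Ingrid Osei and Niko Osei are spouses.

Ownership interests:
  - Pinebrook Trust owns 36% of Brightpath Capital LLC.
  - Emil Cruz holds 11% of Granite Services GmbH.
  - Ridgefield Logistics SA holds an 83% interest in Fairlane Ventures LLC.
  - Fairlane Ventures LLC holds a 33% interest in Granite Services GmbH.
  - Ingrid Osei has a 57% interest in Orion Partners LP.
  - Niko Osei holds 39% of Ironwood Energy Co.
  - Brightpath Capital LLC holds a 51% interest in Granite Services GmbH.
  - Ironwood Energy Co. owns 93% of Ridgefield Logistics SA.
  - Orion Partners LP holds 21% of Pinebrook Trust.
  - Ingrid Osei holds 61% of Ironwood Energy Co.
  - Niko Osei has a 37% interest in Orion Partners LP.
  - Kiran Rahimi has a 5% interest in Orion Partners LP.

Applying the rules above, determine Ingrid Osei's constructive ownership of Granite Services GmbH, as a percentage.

29.096964%

By spousal attribution (R3), Ingrid Osei is treated as also owning Niko Osei's interest in Ironwood Energy Co, giving 61% + 39% = 100%.
By spousal attribution (R3), Ingrid Osei is treated as also owning Niko Osei's interest in Orion Partners LP, giving 57% + 37% = 94%.
Chain via Ironwood Energy Co. → Ridgefield Logistics SA → Fairlane Ventures LLC (R2): 100% × 93% × 83% × 33% = 25.4727% of Granite Services GmbH.
Chain via Orion Partners LP → Pinebrook Trust → Brightpath Capital LLC (R2): 94% × 21% × 36% × 51% = 3.624264% of Granite Services GmbH.
Aggregating (R1): 25.4727% + 3.624264% = 29.096964%.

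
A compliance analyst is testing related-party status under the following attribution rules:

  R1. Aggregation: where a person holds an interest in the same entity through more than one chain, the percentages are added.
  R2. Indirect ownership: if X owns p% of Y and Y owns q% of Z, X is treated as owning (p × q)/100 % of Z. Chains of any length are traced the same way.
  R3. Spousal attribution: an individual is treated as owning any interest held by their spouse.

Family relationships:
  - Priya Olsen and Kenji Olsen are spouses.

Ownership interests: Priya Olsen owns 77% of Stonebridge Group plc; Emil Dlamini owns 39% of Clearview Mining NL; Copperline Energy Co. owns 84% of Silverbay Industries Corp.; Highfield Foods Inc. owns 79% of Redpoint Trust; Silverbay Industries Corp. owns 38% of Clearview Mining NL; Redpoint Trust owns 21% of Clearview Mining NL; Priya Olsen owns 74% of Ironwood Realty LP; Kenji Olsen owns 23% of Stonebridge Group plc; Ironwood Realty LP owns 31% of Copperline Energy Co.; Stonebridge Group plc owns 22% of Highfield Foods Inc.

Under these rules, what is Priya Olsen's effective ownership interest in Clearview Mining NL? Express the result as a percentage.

10.972248%

By spousal attribution (R3), Priya Olsen is treated as also owning Kenji Olsen's interest in Stonebridge Group plc, giving 77% + 23% = 100%.
Chain via Stonebridge Group plc → Highfield Foods Inc. → Redpoint Trust (R2): 100% × 22% × 79% × 21% = 3.6498% of Clearview Mining NL.
Chain via Ironwood Realty LP → Copperline Energy Co. → Silverbay Industries Corp. (R2): 74% × 31% × 84% × 38% = 7.322448% of Clearview Mining NL.
Aggregating (R1): 3.6498% + 7.322448% = 10.972248%.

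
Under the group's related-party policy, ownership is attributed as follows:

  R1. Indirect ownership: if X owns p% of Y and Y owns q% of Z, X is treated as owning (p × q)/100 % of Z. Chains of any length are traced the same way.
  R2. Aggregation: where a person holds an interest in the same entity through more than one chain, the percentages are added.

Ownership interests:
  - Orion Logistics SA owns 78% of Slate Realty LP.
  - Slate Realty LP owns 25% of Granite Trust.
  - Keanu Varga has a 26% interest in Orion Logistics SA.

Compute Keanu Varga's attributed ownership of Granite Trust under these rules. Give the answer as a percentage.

5.07%

Chain via Orion Logistics SA → Slate Realty LP (R1): 26% × 78% × 25% = 5.07% of Granite Trust.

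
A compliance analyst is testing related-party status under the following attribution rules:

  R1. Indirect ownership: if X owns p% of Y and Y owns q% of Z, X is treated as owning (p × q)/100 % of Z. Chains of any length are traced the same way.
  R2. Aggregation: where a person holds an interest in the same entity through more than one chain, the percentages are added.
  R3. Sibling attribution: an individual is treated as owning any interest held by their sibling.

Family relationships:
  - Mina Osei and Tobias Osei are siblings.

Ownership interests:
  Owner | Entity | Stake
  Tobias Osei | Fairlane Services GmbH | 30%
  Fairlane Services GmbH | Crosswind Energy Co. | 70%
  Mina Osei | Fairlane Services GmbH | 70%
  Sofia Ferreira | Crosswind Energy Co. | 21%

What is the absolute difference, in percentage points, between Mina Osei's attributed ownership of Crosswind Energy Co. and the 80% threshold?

By sibling attribution (R3), Mina Osei is treated as also owning Tobias Osei's interest in Fairlane Services GmbH, giving 70% + 30% = 100%.
Chain via Fairlane Services GmbH (R1): 100% × 70% = 70% of Crosswind Energy Co.
70% falls short of the 80% threshold by 10 percentage points.

10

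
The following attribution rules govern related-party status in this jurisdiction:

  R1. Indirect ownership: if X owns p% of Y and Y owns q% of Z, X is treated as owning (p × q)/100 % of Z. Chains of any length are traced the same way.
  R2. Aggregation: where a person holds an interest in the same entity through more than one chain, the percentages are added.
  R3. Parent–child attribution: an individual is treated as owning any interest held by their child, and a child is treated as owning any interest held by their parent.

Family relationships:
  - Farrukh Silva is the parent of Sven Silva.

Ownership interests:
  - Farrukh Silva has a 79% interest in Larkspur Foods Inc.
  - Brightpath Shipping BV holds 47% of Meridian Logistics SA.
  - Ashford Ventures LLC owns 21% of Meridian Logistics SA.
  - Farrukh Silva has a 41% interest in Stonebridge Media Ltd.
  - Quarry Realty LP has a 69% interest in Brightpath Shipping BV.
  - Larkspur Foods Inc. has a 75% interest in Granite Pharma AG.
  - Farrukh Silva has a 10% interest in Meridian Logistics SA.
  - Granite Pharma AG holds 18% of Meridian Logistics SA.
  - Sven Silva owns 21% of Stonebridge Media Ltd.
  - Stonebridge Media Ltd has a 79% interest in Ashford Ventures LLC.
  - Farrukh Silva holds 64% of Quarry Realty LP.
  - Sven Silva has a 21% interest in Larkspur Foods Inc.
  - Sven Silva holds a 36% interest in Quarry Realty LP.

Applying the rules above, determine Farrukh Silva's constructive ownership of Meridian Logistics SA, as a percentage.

66.2158%

By parent–child attribution (R3), Farrukh Silva is treated as also owning Sven Silva's interest in Quarry Realty LP, giving 64% + 36% = 100%.
By parent–child attribution (R3), Farrukh Silva is treated as also owning Sven Silva's interest in Larkspur Foods Inc, giving 79% + 21% = 100%.
By parent–child attribution (R3), Farrukh Silva is treated as also owning Sven Silva's interest in Stonebridge Media Ltd, giving 41% + 21% = 62%.
Chain via Quarry Realty LP → Brightpath Shipping BV (R1): 100% × 69% × 47% = 32.43% of Meridian Logistics SA.
Chain via Larkspur Foods Inc. → Granite Pharma AG (R1): 100% × 75% × 18% = 13.5% of Meridian Logistics SA.
Chain via Stonebridge Media Ltd → Ashford Ventures LLC (R1): 62% × 79% × 21% = 10.2858% of Meridian Logistics SA.
Direct interest in Meridian Logistics SA: 10%.
Aggregating (R2): 32.43% + 13.5% + 10.2858% + 10% = 66.2158%.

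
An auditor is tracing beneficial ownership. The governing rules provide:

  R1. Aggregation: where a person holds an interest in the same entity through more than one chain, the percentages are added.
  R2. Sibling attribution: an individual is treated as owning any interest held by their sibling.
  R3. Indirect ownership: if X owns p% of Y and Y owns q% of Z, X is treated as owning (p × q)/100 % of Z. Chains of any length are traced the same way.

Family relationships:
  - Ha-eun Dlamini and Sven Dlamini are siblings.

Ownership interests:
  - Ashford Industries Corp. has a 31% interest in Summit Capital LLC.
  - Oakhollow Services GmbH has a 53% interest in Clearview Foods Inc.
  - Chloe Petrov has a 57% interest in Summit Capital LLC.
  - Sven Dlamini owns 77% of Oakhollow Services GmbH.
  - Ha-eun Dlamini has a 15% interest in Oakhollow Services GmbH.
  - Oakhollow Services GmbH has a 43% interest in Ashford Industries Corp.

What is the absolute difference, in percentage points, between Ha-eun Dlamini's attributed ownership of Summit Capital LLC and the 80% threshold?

67.7364

By sibling attribution (R2), Ha-eun Dlamini is treated as also owning Sven Dlamini's interest in Oakhollow Services GmbH, giving 15% + 77% = 92%.
Chain via Oakhollow Services GmbH → Ashford Industries Corp. (R3): 92% × 43% × 31% = 12.2636% of Summit Capital LLC.
12.2636% falls short of the 80% threshold by 67.7364 percentage points.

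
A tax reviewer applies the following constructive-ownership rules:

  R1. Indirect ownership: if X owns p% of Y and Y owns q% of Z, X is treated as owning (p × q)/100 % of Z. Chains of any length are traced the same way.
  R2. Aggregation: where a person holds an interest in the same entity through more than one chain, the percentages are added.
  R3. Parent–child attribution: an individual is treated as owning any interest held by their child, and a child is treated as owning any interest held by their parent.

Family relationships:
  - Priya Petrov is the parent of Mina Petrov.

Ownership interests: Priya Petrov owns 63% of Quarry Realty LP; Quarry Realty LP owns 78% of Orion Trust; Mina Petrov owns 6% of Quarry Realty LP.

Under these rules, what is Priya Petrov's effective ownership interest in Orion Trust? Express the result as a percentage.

By parent–child attribution (R3), Priya Petrov is treated as also owning Mina Petrov's interest in Quarry Realty LP, giving 63% + 6% = 69%.
Chain via Quarry Realty LP (R1): 69% × 78% = 53.82% of Orion Trust.

53.82%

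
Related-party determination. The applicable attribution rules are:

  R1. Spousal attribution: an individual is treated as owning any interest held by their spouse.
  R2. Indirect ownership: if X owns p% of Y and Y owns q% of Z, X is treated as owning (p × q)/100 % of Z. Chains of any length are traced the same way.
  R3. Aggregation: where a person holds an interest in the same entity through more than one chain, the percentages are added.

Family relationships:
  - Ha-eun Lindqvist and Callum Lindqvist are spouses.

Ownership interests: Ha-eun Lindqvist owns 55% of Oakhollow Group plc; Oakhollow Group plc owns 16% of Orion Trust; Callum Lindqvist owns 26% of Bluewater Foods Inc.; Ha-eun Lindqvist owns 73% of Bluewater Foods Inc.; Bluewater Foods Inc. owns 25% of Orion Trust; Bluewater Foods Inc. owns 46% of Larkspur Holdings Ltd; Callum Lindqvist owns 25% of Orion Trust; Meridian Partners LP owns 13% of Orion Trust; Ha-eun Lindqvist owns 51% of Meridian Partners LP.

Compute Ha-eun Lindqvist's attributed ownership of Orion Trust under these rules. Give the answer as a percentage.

65.18%

By spousal attribution (R1), Ha-eun Lindqvist is treated as also owning Callum Lindqvist's interest in Bluewater Foods Inc, giving 73% + 26% = 99%.
By spousal attribution (R1), Ha-eun Lindqvist is treated as owning Callum Lindqvist's 25% interest in Orion Trust.
Chain via Oakhollow Group plc (R2): 55% × 16% = 8.8% of Orion Trust.
Chain via Bluewater Foods Inc. (R2): 99% × 25% = 24.75% of Orion Trust.
Chain via Meridian Partners LP (R2): 51% × 13% = 6.63% of Orion Trust.
Direct interest in Orion Trust: 25%.
Aggregating (R3): 8.8% + 24.75% + 6.63% + 25% = 65.18%.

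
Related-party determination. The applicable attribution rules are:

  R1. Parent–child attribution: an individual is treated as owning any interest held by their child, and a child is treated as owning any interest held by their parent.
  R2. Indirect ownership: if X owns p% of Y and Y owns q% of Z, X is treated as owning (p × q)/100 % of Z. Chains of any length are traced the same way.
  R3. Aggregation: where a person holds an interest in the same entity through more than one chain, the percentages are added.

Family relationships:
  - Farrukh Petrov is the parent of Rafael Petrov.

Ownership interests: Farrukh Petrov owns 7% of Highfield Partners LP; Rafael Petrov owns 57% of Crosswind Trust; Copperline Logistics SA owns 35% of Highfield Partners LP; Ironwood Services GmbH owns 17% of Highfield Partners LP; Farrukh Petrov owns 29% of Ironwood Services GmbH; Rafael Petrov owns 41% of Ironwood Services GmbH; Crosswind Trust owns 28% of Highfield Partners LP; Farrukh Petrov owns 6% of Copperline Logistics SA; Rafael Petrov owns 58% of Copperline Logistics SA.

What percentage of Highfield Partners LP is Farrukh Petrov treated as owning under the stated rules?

By parent–child attribution (R1), Farrukh Petrov is treated as also owning Rafael Petrov's interest in Ironwood Services GmbH, giving 29% + 41% = 70%.
By parent–child attribution (R1), Farrukh Petrov is treated as also owning Rafael Petrov's interest in Copperline Logistics SA, giving 6% + 58% = 64%.
By parent–child attribution (R1), Farrukh Petrov is treated as owning Rafael Petrov's 57% interest in Crosswind Trust.
Chain via Ironwood Services GmbH (R2): 70% × 17% = 11.9% of Highfield Partners LP.
Chain via Copperline Logistics SA (R2): 64% × 35% = 22.4% of Highfield Partners LP.
Direct interest in Highfield Partners LP: 7%.
Chain via Crosswind Trust (R2): 57% × 28% = 15.96% of Highfield Partners LP.
Aggregating (R3): 11.9% + 22.4% + 7% + 15.96% = 57.26%.

57.26%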